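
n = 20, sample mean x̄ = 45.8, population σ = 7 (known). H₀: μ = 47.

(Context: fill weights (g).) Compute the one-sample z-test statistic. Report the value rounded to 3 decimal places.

test statistic = -0.767

SE = σ/√n = 7/√20 = 1.5652
z = (x̄−μ₀)/SE = (45.8−47)/1.5652 = -0.7667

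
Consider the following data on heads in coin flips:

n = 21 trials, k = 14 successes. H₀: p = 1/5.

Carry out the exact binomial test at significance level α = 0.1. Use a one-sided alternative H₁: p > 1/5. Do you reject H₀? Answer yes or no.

reject H₀: yes

Exact binomial: n=21, k=14, p₀=1/5=0.2000
P(X≥14) from Σ C(n,i)·p₀^i·(1−p₀)^(n−i)
p-value (one-sided, H₁ greater) = 0.00000
At α=0.1: p < α → reject H₀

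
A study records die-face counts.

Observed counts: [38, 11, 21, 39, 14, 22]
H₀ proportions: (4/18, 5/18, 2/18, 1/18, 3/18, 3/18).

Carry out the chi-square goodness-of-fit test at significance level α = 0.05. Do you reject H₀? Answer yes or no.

n = 145; E_i = n·p_i = [32.22, 40.28, 16.11, 8.06, 24.17, 24.17]
χ² = (38−32.22)²/32.22 + (11−40.28)²/40.28 + (21−16.11)²/16.11 + (39−8.06)²/8.06 + (14−24.17)²/24.17 + (22−24.17)²/24.17 = 147.1421
df = 5
p-value (upper-tail) = 0.00000
At α=0.05: p < α → reject H₀

reject H₀: yes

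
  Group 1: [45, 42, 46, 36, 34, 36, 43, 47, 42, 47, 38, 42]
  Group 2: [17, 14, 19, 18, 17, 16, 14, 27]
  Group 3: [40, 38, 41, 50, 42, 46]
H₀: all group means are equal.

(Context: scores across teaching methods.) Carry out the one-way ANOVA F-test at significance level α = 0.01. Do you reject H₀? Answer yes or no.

Group means [41.50, 17.75, 42.83], grand mean 34.500
SSB = Σnᵢ(x̄ᵢ−x̄)² = 3249.167; SSW = ΣΣ(x−x̄ᵢ)² = 441.333
MSB = 3249.167/2 = 1624.5833; MSW = 441.333/23 = 19.1884
F = MSB/MSW = 84.6648
df = (2, 23)
p-value (upper-tail) = 0.00000
At α=0.01: p < α → reject H₀

reject H₀: yes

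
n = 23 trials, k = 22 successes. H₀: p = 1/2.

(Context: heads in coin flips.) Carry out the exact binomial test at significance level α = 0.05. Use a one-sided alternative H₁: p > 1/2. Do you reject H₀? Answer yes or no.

reject H₀: yes

Exact binomial: n=23, k=22, p₀=1/2=0.5000
P(X≥22) from Σ C(n,i)·p₀^i·(1−p₀)^(n−i)
p-value (one-sided, H₁ greater) = 0.00000
At α=0.05: p < α → reject H₀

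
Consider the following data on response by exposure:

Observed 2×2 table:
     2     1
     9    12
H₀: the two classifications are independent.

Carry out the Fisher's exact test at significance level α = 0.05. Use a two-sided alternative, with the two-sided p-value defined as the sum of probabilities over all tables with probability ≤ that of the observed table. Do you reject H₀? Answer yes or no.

Margins: r₁=3, r₂=21, c₁=11, c₂=13, n=24
p_obs = C(3,2)·C(21,9)/C(24,11); sum pmf over tables with pmf ≤ p_obs
p-value (two-sided) = 0.57609
At α=0.05: p ≥ α → fail to reject H₀

reject H₀: no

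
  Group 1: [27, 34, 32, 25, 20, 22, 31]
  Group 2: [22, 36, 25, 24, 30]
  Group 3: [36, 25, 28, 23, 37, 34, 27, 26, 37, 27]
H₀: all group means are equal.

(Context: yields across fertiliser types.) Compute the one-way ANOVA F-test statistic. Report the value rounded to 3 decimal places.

Group means [27.29, 27.40, 30.00], grand mean 28.545
SSB = Σnᵢ(x̄ᵢ−x̄)² = 38.826; SSW = ΣΣ(x−x̄ᵢ)² = 556.629
MSB = 38.826/2 = 19.4130; MSW = 556.629/19 = 29.2962
F = MSB/MSW = 0.6626
df = (2, 19)

test statistic = 0.663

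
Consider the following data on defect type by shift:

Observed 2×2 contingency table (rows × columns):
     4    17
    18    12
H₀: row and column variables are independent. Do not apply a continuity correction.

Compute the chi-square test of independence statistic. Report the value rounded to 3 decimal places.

test statistic = 8.446

Row totals [21, 30], col totals [22, 29], n=51
χ² = (4−9.06)²/9.06 + (17−11.94)²/11.94 + (18−12.94)²/12.94 + (12−17.06)²/17.06 = 8.4459
df = 1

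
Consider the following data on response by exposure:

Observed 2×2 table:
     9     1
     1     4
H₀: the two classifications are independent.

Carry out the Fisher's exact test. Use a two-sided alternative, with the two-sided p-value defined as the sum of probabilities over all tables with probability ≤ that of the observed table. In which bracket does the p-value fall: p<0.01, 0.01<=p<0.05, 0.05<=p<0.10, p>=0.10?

Margins: r₁=10, r₂=5, c₁=10, c₂=5, n=15
p_obs = C(10,9)·C(5,1)/C(15,10); sum pmf over tables with pmf ≤ p_obs
p-value (two-sided) = 0.01698
→ bracket: 0.01<=p<0.05

p-value bracket: 0.01<=p<0.05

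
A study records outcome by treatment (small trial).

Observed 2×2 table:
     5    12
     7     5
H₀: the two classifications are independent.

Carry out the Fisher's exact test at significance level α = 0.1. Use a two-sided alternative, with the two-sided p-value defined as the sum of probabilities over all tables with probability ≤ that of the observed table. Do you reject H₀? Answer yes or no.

Margins: r₁=17, r₂=12, c₁=12, c₂=17, n=29
p_obs = C(17,5)·C(12,7)/C(29,12); sum pmf over tables with pmf ≤ p_obs
p-value (two-sided) = 0.14791
At α=0.1: p ≥ α → fail to reject H₀

reject H₀: no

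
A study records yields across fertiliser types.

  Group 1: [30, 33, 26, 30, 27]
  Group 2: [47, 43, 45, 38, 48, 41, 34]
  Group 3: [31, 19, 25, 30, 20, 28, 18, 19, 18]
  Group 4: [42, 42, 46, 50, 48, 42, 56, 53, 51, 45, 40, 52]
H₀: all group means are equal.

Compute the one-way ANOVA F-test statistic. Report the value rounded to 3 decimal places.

test statistic = 47.509

Group means [29.20, 42.29, 23.11, 47.25], grand mean 36.879
SSB = Σnᵢ(x̄ᵢ−x̄)² = 3496.148; SSW = ΣΣ(x−x̄ᵢ)² = 711.367
MSB = 3496.148/3 = 1165.3826; MSW = 711.367/29 = 24.5299
F = MSB/MSW = 47.5086
df = (3, 29)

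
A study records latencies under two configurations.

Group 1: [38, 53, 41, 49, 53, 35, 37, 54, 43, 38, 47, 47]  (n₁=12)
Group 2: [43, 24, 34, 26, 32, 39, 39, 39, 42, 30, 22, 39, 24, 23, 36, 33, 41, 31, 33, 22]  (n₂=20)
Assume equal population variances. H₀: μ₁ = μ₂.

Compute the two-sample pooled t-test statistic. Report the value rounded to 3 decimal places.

test statistic = 4.679

x̄₁=44.583, s₁=6.829, n₁=12
x̄₂=32.600, s₂=7.119, n₂=20
s_p² = [11·6.829² + 19·7.119²]/30 = 49.1906
SE = √(s_p²·(1/12+1/20)) = 2.5610
t = (44.583−32.600)/2.5610 = 4.6792
df = 30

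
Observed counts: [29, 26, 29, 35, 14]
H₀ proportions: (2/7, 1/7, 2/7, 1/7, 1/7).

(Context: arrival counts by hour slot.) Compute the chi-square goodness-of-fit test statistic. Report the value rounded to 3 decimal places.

n = 133; E_i = n·p_i = [38.00, 19.00, 38.00, 19.00, 19.00]
χ² = (29−38.00)²/38.00 + (26−19.00)²/19.00 + (29−38.00)²/38.00 + (35−19.00)²/19.00 + (14−19.00)²/19.00 = 21.6316
df = 4

test statistic = 21.632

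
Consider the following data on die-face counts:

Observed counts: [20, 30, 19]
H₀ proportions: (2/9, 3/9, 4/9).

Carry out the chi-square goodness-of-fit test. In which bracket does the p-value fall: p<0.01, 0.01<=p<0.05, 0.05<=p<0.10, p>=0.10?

n = 69; E_i = n·p_i = [15.33, 23.00, 30.67]
χ² = (20−15.33)²/15.33 + (30−23.00)²/23.00 + (19−30.67)²/30.67 = 7.9891
df = 2
p-value (upper-tail) = 0.01842
→ bracket: 0.01<=p<0.05

p-value bracket: 0.01<=p<0.05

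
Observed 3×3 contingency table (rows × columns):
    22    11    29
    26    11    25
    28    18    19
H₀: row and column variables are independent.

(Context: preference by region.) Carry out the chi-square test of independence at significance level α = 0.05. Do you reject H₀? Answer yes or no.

Row totals [62, 62, 65], col totals [76, 40, 73], n=189
χ² = (22−24.93)²/24.93 + (11−13.12)²/13.12 + (29−23.95)²/23.95 + (26−24.93)²/24.93 + (11−13.12)²/13.12 + (25−23.95)²/23.95 + (28−26.14)²/26.14 + (18−13.76)²/13.76 + (19−25.11)²/25.11 = 5.1156
df = 4
p-value (upper-tail) = 0.27564
At α=0.05: p ≥ α → fail to reject H₀

reject H₀: no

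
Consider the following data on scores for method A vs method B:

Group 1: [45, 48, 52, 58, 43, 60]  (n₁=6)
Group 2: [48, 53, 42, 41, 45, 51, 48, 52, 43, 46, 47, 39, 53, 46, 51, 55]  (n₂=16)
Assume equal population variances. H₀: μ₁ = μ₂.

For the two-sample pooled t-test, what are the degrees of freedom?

degrees of freedom = 20

df = n₁ + n₂ − 2 = 6 + 16 − 2 = 20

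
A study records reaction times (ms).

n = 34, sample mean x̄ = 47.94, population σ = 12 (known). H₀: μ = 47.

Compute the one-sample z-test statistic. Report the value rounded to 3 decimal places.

SE = σ/√n = 12/√34 = 2.0580
z = (x̄−μ₀)/SE = (47.94−47)/2.0580 = 0.4568

test statistic = 0.457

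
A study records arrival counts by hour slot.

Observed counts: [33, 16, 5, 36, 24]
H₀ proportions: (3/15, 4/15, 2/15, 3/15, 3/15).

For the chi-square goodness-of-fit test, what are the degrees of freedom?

degrees of freedom = 4

df = k − 1 = 5 − 1 = 4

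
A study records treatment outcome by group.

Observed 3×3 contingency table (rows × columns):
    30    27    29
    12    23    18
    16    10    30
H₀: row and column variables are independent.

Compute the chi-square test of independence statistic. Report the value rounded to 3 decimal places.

Row totals [86, 53, 56], col totals [58, 60, 77], n=195
χ² = (30−25.58)²/25.58 + (27−26.46)²/26.46 + (29−33.96)²/33.96 + (12−15.76)²/15.76 + (23−16.31)²/16.31 + (18−20.93)²/20.93 + (16−16.66)²/16.66 + (10−17.23)²/17.23 + (30−22.11)²/22.11 = 11.4273
df = 4

test statistic = 11.427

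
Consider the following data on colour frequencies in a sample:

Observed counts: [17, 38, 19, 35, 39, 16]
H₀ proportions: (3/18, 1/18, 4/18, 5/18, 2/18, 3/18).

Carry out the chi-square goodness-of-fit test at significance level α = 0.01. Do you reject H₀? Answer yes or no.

reject H₀: yes

n = 164; E_i = n·p_i = [27.33, 9.11, 36.44, 45.56, 18.22, 27.33]
χ² = (17−27.33)²/27.33 + (38−9.11)²/9.11 + (19−36.44)²/36.44 + (35−45.56)²/45.56 + (39−18.22)²/18.22 + (16−27.33)²/27.33 = 134.6921
df = 5
p-value (upper-tail) = 0.00000
At α=0.01: p < α → reject H₀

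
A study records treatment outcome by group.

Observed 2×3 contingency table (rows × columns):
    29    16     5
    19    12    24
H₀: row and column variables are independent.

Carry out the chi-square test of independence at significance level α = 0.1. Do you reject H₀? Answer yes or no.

Row totals [50, 55], col totals [48, 28, 29], n=105
χ² = (29−22.86)²/22.86 + (16−13.33)²/13.33 + (5−13.81)²/13.81 + (19−25.14)²/25.14 + (12−14.67)²/14.67 + (24−15.19)²/15.19 = 14.8987
df = 2
p-value (upper-tail) = 0.00058
At α=0.1: p < α → reject H₀

reject H₀: yes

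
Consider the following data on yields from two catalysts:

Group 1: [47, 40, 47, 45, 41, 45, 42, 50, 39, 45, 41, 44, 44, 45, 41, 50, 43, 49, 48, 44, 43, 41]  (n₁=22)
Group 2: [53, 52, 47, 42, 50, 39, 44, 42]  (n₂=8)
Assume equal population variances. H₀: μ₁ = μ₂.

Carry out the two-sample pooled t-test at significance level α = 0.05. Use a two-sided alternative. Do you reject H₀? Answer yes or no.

x̄₁=44.273, s₁=3.210, n₁=22
x̄₂=46.125, s₂=5.167, n₂=8
s_p² = [21·3.210² + 7·5.167²]/28 = 14.4014
SE = √(s_p²·(1/22+1/8)) = 1.5668
t = (44.273−46.125)/1.5668 = -1.1822
df = 28
p-value (two-sided) = 0.24706
At α=0.05: p ≥ α → fail to reject H₀

reject H₀: no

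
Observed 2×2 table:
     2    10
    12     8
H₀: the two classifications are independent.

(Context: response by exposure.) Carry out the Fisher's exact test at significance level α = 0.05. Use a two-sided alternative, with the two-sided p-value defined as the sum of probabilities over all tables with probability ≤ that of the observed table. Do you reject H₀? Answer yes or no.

Margins: r₁=12, r₂=20, c₁=14, c₂=18, n=32
p_obs = C(12,2)·C(20,12)/C(32,14); sum pmf over tables with pmf ≤ p_obs
p-value (two-sided) = 0.02763
At α=0.05: p < α → reject H₀

reject H₀: yes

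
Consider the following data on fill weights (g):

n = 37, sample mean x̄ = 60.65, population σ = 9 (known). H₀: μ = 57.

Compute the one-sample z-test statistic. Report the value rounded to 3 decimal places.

SE = σ/√n = 9/√37 = 1.4796
z = (x̄−μ₀)/SE = (60.65−57)/1.4796 = 2.4669

test statistic = 2.467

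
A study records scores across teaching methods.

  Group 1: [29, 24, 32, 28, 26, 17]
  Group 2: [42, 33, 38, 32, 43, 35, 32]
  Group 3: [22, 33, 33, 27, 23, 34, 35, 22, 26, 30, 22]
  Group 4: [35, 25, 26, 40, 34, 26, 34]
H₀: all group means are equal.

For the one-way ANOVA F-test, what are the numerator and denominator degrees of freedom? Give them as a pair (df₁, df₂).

degrees of freedom = [3, 27]

k = 4 groups, N = 31 total
df = (k−1, N−k) = (4−1, 31−4) = (3, 27)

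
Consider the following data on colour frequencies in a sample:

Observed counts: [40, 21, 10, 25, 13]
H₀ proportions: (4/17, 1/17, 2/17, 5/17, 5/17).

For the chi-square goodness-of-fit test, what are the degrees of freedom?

degrees of freedom = 4

df = k − 1 = 5 − 1 = 4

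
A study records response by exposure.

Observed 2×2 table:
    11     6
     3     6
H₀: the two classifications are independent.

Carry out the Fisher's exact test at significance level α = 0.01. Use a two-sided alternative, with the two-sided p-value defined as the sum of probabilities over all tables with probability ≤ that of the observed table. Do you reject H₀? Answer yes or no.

Margins: r₁=17, r₂=9, c₁=14, c₂=12, n=26
p_obs = C(17,11)·C(9,3)/C(26,14); sum pmf over tables with pmf ≤ p_obs
p-value (two-sided) = 0.21767
At α=0.01: p ≥ α → fail to reject H₀

reject H₀: no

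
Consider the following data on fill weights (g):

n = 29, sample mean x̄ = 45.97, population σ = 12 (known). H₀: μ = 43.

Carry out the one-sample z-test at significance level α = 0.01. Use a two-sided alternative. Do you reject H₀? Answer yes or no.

SE = σ/√n = 12/√29 = 2.2283
z = (x̄−μ₀)/SE = (45.97−43)/2.2283 = 1.3328
p-value (two-sided) = 0.18259
At α=0.01: p ≥ α → fail to reject H₀

reject H₀: no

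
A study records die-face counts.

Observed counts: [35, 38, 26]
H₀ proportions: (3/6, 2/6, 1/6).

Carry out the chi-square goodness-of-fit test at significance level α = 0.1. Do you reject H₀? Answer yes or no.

n = 99; E_i = n·p_i = [49.50, 33.00, 16.50]
χ² = (35−49.50)²/49.50 + (38−33.00)²/33.00 + (26−16.50)²/16.50 = 10.4747
df = 2
p-value (upper-tail) = 0.00531
At α=0.1: p < α → reject H₀

reject H₀: yes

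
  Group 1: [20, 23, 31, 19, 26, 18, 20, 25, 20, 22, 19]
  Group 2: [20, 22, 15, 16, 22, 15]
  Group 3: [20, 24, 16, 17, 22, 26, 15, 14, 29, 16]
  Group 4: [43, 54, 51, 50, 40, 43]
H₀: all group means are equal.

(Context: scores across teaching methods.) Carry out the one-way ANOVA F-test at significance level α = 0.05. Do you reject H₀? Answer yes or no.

Group means [22.09, 18.33, 19.90, 46.83], grand mean 25.242
SSB = Σnᵢ(x̄ᵢ−x̄)² = 3478.085; SSW = ΣΣ(x−x̄ᵢ)² = 603.976
MSB = 3478.085/3 = 1159.3616; MSW = 603.976/29 = 20.8268
F = MSB/MSW = 55.6669
df = (3, 29)
p-value (upper-tail) = 0.00000
At α=0.05: p < α → reject H₀

reject H₀: yes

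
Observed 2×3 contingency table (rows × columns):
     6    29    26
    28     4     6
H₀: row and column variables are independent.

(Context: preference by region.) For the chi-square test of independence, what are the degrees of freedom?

degrees of freedom = 2

df = (r−1)(c−1) = (2−1)·(3−1) = 2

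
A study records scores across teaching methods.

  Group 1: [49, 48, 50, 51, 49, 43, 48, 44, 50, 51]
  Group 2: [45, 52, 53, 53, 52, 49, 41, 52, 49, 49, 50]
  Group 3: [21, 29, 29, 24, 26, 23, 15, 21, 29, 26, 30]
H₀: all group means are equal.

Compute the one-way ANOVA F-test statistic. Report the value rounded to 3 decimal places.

Group means [48.30, 49.55, 24.82], grand mean 40.656
SSB = Σnᵢ(x̄ᵢ−x̄)² = 4212.755; SSW = ΣΣ(x−x̄ᵢ)² = 416.464
MSB = 4212.755/2 = 2106.3776; MSW = 416.464/29 = 14.3608
F = MSB/MSW = 146.6753
df = (2, 29)

test statistic = 146.675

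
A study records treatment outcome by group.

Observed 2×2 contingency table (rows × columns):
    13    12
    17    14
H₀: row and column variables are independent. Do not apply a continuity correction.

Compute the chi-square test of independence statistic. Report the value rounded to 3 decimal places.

test statistic = 0.045

Row totals [25, 31], col totals [30, 26], n=56
χ² = (13−13.39)²/13.39 + (12−11.61)²/11.61 + (17−16.61)²/16.61 + (14−14.39)²/14.39 = 0.0448
df = 1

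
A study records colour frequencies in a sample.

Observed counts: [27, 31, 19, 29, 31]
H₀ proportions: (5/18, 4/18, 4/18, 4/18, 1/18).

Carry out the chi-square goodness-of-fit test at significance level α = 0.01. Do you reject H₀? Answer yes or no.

n = 137; E_i = n·p_i = [38.06, 30.44, 30.44, 30.44, 7.61]
χ² = (27−38.06)²/38.06 + (31−30.44)²/30.44 + (19−30.44)²/30.44 + (29−30.44)²/30.44 + (31−7.61)²/7.61 = 79.4664
df = 4
p-value (upper-tail) = 0.00000
At α=0.01: p < α → reject H₀

reject H₀: yes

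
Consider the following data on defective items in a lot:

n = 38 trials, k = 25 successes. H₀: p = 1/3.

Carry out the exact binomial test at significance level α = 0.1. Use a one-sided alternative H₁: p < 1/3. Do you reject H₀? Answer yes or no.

reject H₀: no

Exact binomial: n=38, k=25, p₀=1/3=0.3333
P(X≤25) from Σ C(n,i)·p₀^i·(1−p₀)^(n−i)
p-value (one-sided, H₁ less) = 0.99999
At α=0.1: p ≥ α → fail to reject H₀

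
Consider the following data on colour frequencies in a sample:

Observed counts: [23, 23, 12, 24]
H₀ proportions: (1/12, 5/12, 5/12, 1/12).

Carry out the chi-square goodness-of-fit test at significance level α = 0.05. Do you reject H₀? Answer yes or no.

n = 82; E_i = n·p_i = [6.83, 34.17, 34.17, 6.83]
χ² = (23−6.83)²/6.83 + (23−34.17)²/34.17 + (12−34.17)²/34.17 + (24−6.83)²/6.83 = 99.4049
df = 3
p-value (upper-tail) = 0.00000
At α=0.05: p < α → reject H₀

reject H₀: yes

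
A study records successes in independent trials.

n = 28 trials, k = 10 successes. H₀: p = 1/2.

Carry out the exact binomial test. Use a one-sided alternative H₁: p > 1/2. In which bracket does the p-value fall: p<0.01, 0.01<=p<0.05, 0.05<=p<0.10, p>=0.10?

Exact binomial: n=28, k=10, p₀=1/2=0.5000
P(X≥10) from Σ C(n,i)·p₀^i·(1−p₀)^(n−i)
p-value (one-sided, H₁ greater) = 0.95642
→ bracket: p>=0.10

p-value bracket: p>=0.10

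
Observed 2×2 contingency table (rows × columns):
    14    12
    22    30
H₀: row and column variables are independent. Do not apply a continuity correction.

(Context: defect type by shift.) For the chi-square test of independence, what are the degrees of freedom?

degrees of freedom = 1

df = (r−1)(c−1) = (2−1)·(2−1) = 1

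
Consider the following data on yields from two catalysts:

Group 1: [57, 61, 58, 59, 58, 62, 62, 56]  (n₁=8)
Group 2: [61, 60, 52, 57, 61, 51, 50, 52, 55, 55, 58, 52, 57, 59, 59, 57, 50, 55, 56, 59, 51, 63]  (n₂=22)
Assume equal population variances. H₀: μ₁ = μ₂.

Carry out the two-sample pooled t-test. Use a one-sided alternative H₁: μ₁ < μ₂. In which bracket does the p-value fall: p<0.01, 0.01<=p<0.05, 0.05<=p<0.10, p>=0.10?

p-value bracket: p>=0.10

x̄₁=59.125, s₁=2.295, n₁=8
x̄₂=55.909, s₂=3.915, n₂=22
s_p² = [7·2.295² + 21·3.915²]/28 = 12.8105
SE = √(s_p²·(1/8+1/22)) = 1.4777
t = (59.125−55.909)/1.4777 = 2.1763
df = 28
p-value (one-sided, H₁ less) = 0.98094
→ bracket: p>=0.10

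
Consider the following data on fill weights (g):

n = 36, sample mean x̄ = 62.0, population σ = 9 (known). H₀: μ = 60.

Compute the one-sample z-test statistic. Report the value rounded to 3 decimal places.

SE = σ/√n = 9/√36 = 1.5000
z = (x̄−μ₀)/SE = (62.0−60)/1.5000 = 1.3333

test statistic = 1.333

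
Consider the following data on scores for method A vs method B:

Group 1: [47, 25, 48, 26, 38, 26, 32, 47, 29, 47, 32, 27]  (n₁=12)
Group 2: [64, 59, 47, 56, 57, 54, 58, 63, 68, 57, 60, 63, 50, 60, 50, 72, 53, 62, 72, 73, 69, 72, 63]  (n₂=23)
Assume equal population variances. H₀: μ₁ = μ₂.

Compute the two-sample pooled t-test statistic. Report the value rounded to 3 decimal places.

test statistic = -8.707

x̄₁=35.333, s₁=9.480, n₁=12
x̄₂=60.957, s₂=7.583, n₂=23
s_p² = [11·9.480² + 22·7.583²]/33 = 68.2916
SE = √(s_p²·(1/12+1/23)) = 2.9428
t = (35.333−60.957)/2.9428 = -8.7070
df = 33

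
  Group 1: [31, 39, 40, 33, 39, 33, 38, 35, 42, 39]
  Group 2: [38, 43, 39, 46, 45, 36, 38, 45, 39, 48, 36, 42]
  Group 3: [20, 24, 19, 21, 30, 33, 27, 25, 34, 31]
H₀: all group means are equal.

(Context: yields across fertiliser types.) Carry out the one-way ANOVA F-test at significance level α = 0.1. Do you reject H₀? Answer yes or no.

reject H₀: yes

Group means [36.90, 41.25, 26.40], grand mean 35.250
SSB = Σnᵢ(x̄ᵢ−x̄)² = 1242.450; SSW = ΣΣ(x−x̄ᵢ)² = 573.550
MSB = 1242.450/2 = 621.2250; MSW = 573.550/29 = 19.7776
F = MSB/MSW = 31.4106
df = (2, 29)
p-value (upper-tail) = 0.00000
At α=0.1: p < α → reject H₀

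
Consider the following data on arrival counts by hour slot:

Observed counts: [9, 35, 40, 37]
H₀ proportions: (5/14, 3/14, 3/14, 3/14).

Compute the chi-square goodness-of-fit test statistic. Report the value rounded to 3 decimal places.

test statistic = 42.626

n = 121; E_i = n·p_i = [43.21, 25.93, 25.93, 25.93]
χ² = (9−43.21)²/43.21 + (35−25.93)²/25.93 + (40−25.93)²/25.93 + (37−25.93)²/25.93 = 42.6264
df = 3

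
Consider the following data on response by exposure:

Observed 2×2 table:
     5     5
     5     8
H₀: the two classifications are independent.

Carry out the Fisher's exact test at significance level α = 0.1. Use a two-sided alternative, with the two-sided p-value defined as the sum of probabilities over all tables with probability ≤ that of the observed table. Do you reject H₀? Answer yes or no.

reject H₀: no

Margins: r₁=10, r₂=13, c₁=10, c₂=13, n=23
p_obs = C(10,5)·C(13,5)/C(23,10); sum pmf over tables with pmf ≤ p_obs
p-value (two-sided) = 0.68502
At α=0.1: p ≥ α → fail to reject H₀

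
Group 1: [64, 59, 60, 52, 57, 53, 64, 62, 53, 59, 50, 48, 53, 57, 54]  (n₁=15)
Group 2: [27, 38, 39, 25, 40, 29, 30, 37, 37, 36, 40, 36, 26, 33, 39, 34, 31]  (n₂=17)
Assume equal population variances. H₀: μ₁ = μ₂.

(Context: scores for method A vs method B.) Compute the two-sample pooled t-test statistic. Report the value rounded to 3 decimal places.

test statistic = 12.606

x̄₁=56.333, s₁=4.967, n₁=15
x̄₂=33.941, s₂=5.056, n₂=17
s_p² = [14·4.967² + 16·5.056²]/30 = 25.1425
SE = √(s_p²·(1/15+1/17)) = 1.7763
t = (56.333−33.941)/1.7763 = 12.6063
df = 30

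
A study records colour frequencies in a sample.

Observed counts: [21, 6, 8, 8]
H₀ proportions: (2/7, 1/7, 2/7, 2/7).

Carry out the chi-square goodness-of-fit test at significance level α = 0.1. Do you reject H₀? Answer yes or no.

reject H₀: yes

n = 43; E_i = n·p_i = [12.29, 6.14, 12.29, 12.29]
χ² = (21−12.29)²/12.29 + (6−6.14)²/6.14 + (8−12.29)²/12.29 + (8−12.29)²/12.29 = 9.1744
df = 3
p-value (upper-tail) = 0.02706
At α=0.1: p < α → reject H₀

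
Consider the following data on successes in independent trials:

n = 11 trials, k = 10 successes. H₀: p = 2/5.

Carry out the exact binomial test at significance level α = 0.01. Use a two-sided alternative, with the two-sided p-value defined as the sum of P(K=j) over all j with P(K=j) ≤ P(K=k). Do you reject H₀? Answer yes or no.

reject H₀: yes

Exact binomial: n=11, k=10, p₀=2/5=0.4000
P(X=j) = C(n,j)·p₀^j·(1−p₀)^(n−j); p = Σ P(X=j) over j with P(X=j) ≤ P(X=10)
p-value (two-sided) = 0.00073
At α=0.01: p < α → reject H₀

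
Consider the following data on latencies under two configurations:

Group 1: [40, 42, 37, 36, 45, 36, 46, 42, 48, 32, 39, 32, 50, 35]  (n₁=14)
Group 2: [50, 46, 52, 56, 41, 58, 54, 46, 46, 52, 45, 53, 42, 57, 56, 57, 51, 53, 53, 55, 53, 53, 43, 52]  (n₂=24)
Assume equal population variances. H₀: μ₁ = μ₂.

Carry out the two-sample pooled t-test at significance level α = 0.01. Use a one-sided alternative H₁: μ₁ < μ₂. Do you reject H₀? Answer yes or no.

reject H₀: yes

x̄₁=40.000, s₁=5.738, n₁=14
x̄₂=51.000, s₂=5.004, n₂=24
s_p² = [13·5.738² + 23·5.004²]/36 = 27.8889
SE = √(s_p²·(1/14+1/24)) = 1.7760
t = (40.000−51.000)/1.7760 = -6.1938
df = 36
p-value (one-sided, H₁ less) = 0.00000
At α=0.01: p < α → reject H₀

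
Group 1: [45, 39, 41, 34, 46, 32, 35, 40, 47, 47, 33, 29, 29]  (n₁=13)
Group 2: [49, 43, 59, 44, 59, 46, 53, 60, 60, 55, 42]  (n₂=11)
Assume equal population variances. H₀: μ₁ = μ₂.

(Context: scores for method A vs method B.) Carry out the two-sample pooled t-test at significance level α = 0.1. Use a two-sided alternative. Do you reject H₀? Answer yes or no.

reject H₀: yes

x̄₁=38.231, s₁=6.685, n₁=13
x̄₂=51.818, s₂=7.250, n₂=11
s_p² = [12·6.685² + 10·7.250²]/22 = 48.2702
SE = √(s_p²·(1/13+1/11)) = 2.8463
t = (38.231−51.818)/2.8463 = -4.7738
df = 22
p-value (two-sided) = 0.00009
At α=0.1: p < α → reject H₀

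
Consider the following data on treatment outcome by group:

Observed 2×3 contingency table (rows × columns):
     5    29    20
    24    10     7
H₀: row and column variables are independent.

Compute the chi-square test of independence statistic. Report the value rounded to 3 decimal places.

Row totals [54, 41], col totals [29, 39, 27], n=95
χ² = (5−16.48)²/16.48 + (29−22.17)²/22.17 + (20−15.35)²/15.35 + (24−12.52)²/12.52 + (10−16.83)²/16.83 + (7−11.65)²/11.65 = 26.6847
df = 2

test statistic = 26.685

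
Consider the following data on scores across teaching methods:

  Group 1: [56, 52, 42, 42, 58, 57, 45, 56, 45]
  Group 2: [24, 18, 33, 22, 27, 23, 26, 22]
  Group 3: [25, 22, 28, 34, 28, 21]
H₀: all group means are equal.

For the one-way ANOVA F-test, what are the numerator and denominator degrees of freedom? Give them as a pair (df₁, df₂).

k = 3 groups, N = 23 total
df = (k−1, N−k) = (3−1, 23−3) = (2, 20)

degrees of freedom = [2, 20]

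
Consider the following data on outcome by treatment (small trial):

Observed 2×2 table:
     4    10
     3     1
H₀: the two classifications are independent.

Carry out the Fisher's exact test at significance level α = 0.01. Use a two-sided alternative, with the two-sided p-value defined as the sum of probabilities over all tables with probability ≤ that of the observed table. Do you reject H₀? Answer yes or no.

reject H₀: no

Margins: r₁=14, r₂=4, c₁=7, c₂=11, n=18
p_obs = C(14,4)·C(4,3)/C(18,7); sum pmf over tables with pmf ≤ p_obs
p-value (two-sided) = 0.24510
At α=0.01: p ≥ α → fail to reject H₀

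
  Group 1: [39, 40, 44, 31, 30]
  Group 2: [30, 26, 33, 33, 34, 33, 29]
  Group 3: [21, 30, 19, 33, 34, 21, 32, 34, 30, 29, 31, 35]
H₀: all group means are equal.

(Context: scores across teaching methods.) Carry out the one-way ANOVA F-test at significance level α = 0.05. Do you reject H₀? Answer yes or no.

Group means [36.80, 31.14, 29.08], grand mean 31.292
SSB = Σnᵢ(x̄ᵢ−x̄)² = 210.385; SSW = ΣΣ(x−x̄ᵢ)² = 542.574
MSB = 210.385/2 = 105.1923; MSW = 542.574/21 = 25.8368
F = MSB/MSW = 4.0714
df = (2, 21)
p-value (upper-tail) = 0.03204
At α=0.05: p < α → reject H₀

reject H₀: yes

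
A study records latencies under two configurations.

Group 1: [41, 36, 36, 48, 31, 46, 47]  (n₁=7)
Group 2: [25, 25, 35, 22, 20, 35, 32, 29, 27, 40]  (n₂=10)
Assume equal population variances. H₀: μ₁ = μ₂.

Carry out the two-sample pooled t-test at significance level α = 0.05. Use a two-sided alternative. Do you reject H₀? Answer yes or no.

reject H₀: yes

x̄₁=40.714, s₁=6.576, n₁=7
x̄₂=29.000, s₂=6.394, n₂=10
s_p² = [6·6.576² + 9·6.394²]/15 = 41.8286
SE = √(s_p²·(1/7+1/10)) = 3.1872
t = (40.714−29.000)/3.1872 = 3.6754
df = 15
p-value (two-sided) = 0.00225
At α=0.05: p < α → reject H₀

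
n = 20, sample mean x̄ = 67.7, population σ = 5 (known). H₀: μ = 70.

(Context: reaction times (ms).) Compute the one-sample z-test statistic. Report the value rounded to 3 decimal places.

SE = σ/√n = 5/√20 = 1.1180
z = (x̄−μ₀)/SE = (67.7−70)/1.1180 = -2.0572

test statistic = -2.057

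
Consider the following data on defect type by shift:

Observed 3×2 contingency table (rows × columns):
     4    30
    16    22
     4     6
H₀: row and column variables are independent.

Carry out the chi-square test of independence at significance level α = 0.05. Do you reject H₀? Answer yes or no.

reject H₀: yes

Row totals [34, 38, 10], col totals [24, 58], n=82
χ² = (4−9.95)²/9.95 + (30−24.05)²/24.05 + (16−11.12)²/11.12 + (22−26.88)²/26.88 + (4−2.93)²/2.93 + (6−7.07)²/7.07 = 8.6129
df = 2
p-value (upper-tail) = 0.01348
At α=0.05: p < α → reject H₀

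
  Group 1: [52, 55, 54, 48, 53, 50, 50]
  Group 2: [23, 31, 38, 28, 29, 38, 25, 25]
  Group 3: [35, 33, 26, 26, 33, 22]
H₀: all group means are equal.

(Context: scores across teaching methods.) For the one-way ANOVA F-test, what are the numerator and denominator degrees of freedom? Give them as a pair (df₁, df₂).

degrees of freedom = [2, 18]

k = 3 groups, N = 21 total
df = (k−1, N−k) = (3−1, 21−3) = (2, 18)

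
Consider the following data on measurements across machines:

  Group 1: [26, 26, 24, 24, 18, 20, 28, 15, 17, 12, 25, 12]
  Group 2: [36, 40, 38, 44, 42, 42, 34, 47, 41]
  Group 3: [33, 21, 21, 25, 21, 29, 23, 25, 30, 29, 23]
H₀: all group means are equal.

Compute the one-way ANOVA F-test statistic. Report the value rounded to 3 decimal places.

Group means [20.58, 40.44, 25.45], grand mean 27.844
SSB = Σnᵢ(x̄ᵢ−x̄)² = 2124.353; SSW = ΣΣ(x−x̄ᵢ)² = 657.866
MSB = 2124.353/2 = 1062.1763; MSW = 657.866/29 = 22.6850
F = MSB/MSW = 46.8228
df = (2, 29)

test statistic = 46.823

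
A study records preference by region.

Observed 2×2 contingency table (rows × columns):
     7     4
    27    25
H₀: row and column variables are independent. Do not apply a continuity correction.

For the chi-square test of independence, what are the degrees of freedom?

df = (r−1)(c−1) = (2−1)·(2−1) = 1

degrees of freedom = 1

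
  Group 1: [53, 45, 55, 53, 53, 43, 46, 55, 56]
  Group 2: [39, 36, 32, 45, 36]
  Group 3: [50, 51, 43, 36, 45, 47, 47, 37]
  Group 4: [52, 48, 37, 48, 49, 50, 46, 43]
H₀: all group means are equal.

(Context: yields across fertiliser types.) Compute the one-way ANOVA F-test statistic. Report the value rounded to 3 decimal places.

Group means [51.00, 37.60, 44.50, 46.62], grand mean 45.867
SSB = Σnᵢ(x̄ᵢ−x̄)² = 598.392; SSW = ΣΣ(x−x̄ᵢ)² = 659.075
MSB = 598.392/3 = 199.4639; MSW = 659.075/26 = 25.3490
F = MSB/MSW = 7.8687
df = (3, 26)

test statistic = 7.869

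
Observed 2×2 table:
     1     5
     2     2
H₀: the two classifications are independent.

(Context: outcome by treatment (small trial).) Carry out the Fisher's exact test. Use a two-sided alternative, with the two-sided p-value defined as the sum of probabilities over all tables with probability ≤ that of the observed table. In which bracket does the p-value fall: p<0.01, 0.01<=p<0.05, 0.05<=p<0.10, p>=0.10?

p-value bracket: p>=0.10

Margins: r₁=6, r₂=4, c₁=3, c₂=7, n=10
p_obs = C(6,1)·C(4,2)/C(10,3); sum pmf over tables with pmf ≤ p_obs
p-value (two-sided) = 0.50000
→ bracket: p>=0.10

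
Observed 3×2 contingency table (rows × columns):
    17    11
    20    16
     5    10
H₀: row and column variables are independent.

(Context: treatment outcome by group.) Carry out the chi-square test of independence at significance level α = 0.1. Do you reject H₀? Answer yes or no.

reject H₀: no

Row totals [28, 36, 15], col totals [42, 37], n=79
χ² = (17−14.89)²/14.89 + (11−13.11)²/13.11 + (20−19.14)²/19.14 + (16−16.86)²/16.86 + (5−7.97)²/7.97 + (10−7.03)²/7.03 = 3.0928
df = 2
p-value (upper-tail) = 0.21302
At α=0.1: p ≥ α → fail to reject H₀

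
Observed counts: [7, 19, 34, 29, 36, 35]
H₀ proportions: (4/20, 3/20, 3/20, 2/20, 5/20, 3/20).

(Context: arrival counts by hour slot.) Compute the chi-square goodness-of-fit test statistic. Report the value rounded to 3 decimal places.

test statistic = 40.744

n = 160; E_i = n·p_i = [32.00, 24.00, 24.00, 16.00, 40.00, 24.00]
χ² = (7−32.00)²/32.00 + (19−24.00)²/24.00 + (34−24.00)²/24.00 + (29−16.00)²/16.00 + (36−40.00)²/40.00 + (35−24.00)²/24.00 = 40.7437
df = 5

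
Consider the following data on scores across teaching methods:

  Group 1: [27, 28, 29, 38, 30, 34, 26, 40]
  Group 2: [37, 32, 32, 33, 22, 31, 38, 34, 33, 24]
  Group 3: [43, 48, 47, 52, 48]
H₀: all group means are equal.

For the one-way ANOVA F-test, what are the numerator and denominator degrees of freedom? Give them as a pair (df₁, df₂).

k = 3 groups, N = 23 total
df = (k−1, N−k) = (3−1, 23−3) = (2, 20)

degrees of freedom = [2, 20]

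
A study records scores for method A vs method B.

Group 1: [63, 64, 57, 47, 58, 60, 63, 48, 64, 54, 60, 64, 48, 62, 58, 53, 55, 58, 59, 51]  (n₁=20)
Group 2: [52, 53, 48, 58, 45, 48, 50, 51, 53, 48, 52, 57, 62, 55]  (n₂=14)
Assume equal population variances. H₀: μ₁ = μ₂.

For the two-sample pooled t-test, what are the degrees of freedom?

degrees of freedom = 32

df = n₁ + n₂ − 2 = 20 + 14 − 2 = 32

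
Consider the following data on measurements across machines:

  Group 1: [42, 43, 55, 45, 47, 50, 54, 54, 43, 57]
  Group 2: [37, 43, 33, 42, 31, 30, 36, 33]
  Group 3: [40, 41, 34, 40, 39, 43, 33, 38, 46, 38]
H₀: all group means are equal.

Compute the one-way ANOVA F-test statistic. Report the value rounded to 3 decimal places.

test statistic = 18.886

Group means [49.00, 35.62, 39.20], grand mean 41.679
SSB = Σnᵢ(x̄ᵢ−x̄)² = 890.632; SSW = ΣΣ(x−x̄ᵢ)² = 589.475
MSB = 890.632/2 = 445.3161; MSW = 589.475/25 = 23.5790
F = MSB/MSW = 18.8861
df = (2, 25)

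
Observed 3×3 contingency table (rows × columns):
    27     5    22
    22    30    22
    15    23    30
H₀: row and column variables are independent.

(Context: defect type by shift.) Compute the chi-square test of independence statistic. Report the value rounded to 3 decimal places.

test statistic = 20.580

Row totals [54, 74, 68], col totals [64, 58, 74], n=196
χ² = (27−17.63)²/17.63 + (5−15.98)²/15.98 + (22−20.39)²/20.39 + (22−24.16)²/24.16 + (30−21.90)²/21.90 + (22−27.94)²/27.94 + (15−22.20)²/22.20 + (23−20.12)²/20.12 + (30−25.67)²/25.67 = 20.5797
df = 4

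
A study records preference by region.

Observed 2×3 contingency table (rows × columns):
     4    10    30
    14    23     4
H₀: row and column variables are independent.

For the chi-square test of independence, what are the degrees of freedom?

degrees of freedom = 2

df = (r−1)(c−1) = (2−1)·(3−1) = 2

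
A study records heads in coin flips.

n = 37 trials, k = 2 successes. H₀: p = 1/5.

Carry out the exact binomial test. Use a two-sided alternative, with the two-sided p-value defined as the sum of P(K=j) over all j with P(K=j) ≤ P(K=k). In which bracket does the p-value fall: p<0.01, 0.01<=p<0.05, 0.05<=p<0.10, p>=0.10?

p-value bracket: 0.01<=p<0.05

Exact binomial: n=37, k=2, p₀=1/5=0.2000
P(X=j) = C(n,j)·p₀^j·(1−p₀)^(n−j); p = Σ P(X=j) over j with P(X=j) ≤ P(X=2)
p-value (two-sided) = 0.02274
→ bracket: 0.01<=p<0.05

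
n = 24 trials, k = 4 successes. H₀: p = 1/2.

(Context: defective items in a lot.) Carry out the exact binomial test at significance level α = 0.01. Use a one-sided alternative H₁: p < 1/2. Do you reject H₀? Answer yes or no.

reject H₀: yes

Exact binomial: n=24, k=4, p₀=1/2=0.5000
P(X≤4) from Σ C(n,i)·p₀^i·(1−p₀)^(n−i)
p-value (one-sided, H₁ less) = 0.00077
At α=0.01: p < α → reject H₀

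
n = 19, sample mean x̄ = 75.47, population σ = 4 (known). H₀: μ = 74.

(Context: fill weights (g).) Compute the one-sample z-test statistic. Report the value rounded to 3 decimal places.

test statistic = 1.602

SE = σ/√n = 4/√19 = 0.9177
z = (x̄−μ₀)/SE = (75.47−74)/0.9177 = 1.6019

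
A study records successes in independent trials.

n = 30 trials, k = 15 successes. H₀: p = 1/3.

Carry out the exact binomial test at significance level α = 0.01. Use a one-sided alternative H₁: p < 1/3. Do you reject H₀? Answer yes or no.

reject H₀: no

Exact binomial: n=30, k=15, p₀=1/3=0.3333
P(X≤15) from Σ C(n,i)·p₀^i·(1−p₀)^(n−i)
p-value (one-sided, H₁ less) = 0.98120
At α=0.01: p ≥ α → fail to reject H₀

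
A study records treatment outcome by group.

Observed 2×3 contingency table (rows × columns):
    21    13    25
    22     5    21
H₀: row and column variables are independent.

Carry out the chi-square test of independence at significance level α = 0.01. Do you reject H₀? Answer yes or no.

reject H₀: no

Row totals [59, 48], col totals [43, 18, 46], n=107
χ² = (21−23.71)²/23.71 + (13−9.93)²/9.93 + (25−25.36)²/25.36 + (22−19.29)²/19.29 + (5−8.07)²/8.07 + (21−20.64)²/20.64 = 2.8257
df = 2
p-value (upper-tail) = 0.24345
At α=0.01: p ≥ α → fail to reject H₀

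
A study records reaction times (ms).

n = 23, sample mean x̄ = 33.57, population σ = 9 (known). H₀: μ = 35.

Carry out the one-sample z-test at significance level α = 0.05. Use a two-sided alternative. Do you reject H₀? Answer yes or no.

SE = σ/√n = 9/√23 = 1.8766
z = (x̄−μ₀)/SE = (33.57−35)/1.8766 = -0.7620
p-value (two-sided) = 0.44606
At α=0.05: p ≥ α → fail to reject H₀

reject H₀: no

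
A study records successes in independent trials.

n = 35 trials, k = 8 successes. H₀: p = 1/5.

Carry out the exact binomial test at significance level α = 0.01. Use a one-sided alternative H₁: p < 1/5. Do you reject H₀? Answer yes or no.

Exact binomial: n=35, k=8, p₀=1/5=0.2000
P(X≤8) from Σ C(n,i)·p₀^i·(1−p₀)^(n−i)
p-value (one-sided, H₁ less) = 0.74501
At α=0.01: p ≥ α → fail to reject H₀

reject H₀: no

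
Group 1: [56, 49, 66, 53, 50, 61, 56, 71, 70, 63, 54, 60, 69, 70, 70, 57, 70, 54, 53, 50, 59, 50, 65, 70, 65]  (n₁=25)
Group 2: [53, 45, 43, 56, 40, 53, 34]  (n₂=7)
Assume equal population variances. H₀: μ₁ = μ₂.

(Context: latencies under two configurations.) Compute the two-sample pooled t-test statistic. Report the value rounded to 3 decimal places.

test statistic = 4.257

x̄₁=60.440, s₁=7.709, n₁=25
x̄₂=46.286, s₂=8.036, n₂=7
s_p² = [24·7.709² + 6·8.036²]/30 = 60.4530
SE = √(s_p²·(1/25+1/7)) = 3.3248
t = (60.440−46.286)/3.3248 = 4.2572
df = 30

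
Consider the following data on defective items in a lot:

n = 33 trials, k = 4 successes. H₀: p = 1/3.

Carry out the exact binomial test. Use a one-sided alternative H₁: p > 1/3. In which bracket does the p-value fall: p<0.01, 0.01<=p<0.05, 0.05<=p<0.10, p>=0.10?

p-value bracket: p>=0.10

Exact binomial: n=33, k=4, p₀=1/3=0.3333
P(X≥4) from Σ C(n,i)·p₀^i·(1−p₀)^(n−i)
p-value (one-sided, H₁ greater) = 0.99872
→ bracket: p>=0.10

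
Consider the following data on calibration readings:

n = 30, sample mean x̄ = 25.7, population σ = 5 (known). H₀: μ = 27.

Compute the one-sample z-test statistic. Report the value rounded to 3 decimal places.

SE = σ/√n = 5/√30 = 0.9129
z = (x̄−μ₀)/SE = (25.7−27)/0.9129 = -1.4241

test statistic = -1.424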